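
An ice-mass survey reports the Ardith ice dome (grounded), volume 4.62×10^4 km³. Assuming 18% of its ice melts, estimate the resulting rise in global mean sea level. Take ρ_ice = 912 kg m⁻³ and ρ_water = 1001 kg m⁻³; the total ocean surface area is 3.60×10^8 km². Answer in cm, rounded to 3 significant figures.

≈ 2.10 cm

Ardith: 0.18 × 4.62×10^4 km³ × (912/1001) = 7577 km³ of water.
Spread over 3.60×10^14 m² of ocean, Δh = 7.577×10^12 / 3.60×10^14 = 0.0210 m = 2.10 cm.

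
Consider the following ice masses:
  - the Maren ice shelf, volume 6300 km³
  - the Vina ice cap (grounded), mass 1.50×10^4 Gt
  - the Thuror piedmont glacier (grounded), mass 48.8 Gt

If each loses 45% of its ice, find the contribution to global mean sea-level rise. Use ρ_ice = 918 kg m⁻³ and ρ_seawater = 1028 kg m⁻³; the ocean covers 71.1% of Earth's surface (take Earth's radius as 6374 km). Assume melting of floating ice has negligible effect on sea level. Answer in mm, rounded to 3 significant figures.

≈ 18.1 mm

The Maren ice shelf is floating and already displaces its own weight of water, so its melt adds essentially nothing to sea level.
Vina: 0.45 × 1.50×10^4 Gt = 6.750×10^15 kg; dividing by ρ_w = 1028 kg m⁻³ gives 6.566×10^12 m³ of water.
Thuror: 0.45 × 48.8 Gt = 2.196×10^13 kg; dividing by ρ_w = 1028 kg m⁻³ gives 2.136×10^10 m³ of water.
Total added water ≈ 6.588×10^12 m³ over 3.63×10^14 m² → Δh = 0.0181 m = 18.1 mm.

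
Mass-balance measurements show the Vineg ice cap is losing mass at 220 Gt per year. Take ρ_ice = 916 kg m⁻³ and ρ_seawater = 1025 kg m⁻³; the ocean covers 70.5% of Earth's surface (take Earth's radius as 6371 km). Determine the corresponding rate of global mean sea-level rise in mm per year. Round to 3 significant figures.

ρ_w = 1025 kg m⁻³. Annual water volume added = 220 Gt / ρ_w = 2.200×10^14 kg / 1025 kg m⁻³ = 2.146×10^11 m³.
Δh per year = 2.146×10^11 / 3.60×10^14 = 5.97×10^-4 m = 0.597 mm.

≈ 0.597 mm/yr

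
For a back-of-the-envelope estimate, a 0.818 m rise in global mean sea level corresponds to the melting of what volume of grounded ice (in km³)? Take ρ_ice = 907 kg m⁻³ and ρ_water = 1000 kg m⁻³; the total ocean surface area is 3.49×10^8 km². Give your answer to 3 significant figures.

≈ 3.15×10^5 km³

Required water volume = Δh × A = 0.818 m × 3.49×10^14 m² = 2.855×10^14 m³ = 2.855×10^5 km³.
Ice volume = water volume × ρ_w/ρ_ice = 2.855×10^5 × 1000/907 = 3.15×10^5 km³.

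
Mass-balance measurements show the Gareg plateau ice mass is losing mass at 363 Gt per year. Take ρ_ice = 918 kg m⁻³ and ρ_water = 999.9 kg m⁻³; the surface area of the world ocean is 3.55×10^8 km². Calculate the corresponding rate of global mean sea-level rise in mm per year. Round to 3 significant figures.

ρ_w = 999.9 kg m⁻³. Annual water volume added = 363 Gt / ρ_w = 3.630×10^14 kg / 999.9 kg m⁻³ = 3.630×10^11 m³.
Δh per year = 3.630×10^11 / 3.55×10^14 = 1.02×10^-3 m = 1.02 mm.

≈ 1.02 mm/yr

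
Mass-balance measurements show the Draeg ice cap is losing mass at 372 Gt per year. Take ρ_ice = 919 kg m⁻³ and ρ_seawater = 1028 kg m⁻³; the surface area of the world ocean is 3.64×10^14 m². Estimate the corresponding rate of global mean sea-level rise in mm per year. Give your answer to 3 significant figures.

ρ_w = 1028 kg m⁻³. Annual water volume added = 372 Gt / ρ_w = 3.720×10^14 kg / 1028 kg m⁻³ = 3.619×10^11 m³.
Δh per year = 3.619×10^11 / 3.64×10^14 = 9.94×10^-4 m = 0.994 mm.

≈ 0.994 mm/yr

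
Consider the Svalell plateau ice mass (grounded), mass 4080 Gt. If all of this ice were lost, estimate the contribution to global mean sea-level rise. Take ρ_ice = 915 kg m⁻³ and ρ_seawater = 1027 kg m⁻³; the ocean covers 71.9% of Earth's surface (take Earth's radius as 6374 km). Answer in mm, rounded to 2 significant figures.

≈ 11 mm

Svalell: 4080 Gt = 4.080×10^15 kg; dividing by ρ_w = 1027 kg m⁻³ gives 3.973×10^12 m³ of water.
Spread over 3.67×10^14 m² of ocean, Δh = 3.973×10^12 / 3.67×10^14 = 0.0108 m = 11 mm.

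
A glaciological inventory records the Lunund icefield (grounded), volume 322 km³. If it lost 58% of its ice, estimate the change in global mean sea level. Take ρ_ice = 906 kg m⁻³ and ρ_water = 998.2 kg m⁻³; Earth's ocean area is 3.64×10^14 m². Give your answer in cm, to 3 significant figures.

≈ 0.0466 cm

Lunund: 0.58 × 322 km³ × (906/998.2) = 169.5 km³ of water.
Spread over 3.64×10^14 m² of ocean, Δh = 1.695×10^11 / 3.64×10^14 = 4.66×10^-4 m = 0.0466 cm.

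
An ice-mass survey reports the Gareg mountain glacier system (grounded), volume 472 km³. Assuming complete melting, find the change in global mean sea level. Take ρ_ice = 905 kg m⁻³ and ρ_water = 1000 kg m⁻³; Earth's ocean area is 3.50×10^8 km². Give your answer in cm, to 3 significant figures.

≈ 0.122 cm

Gareg: 472 km³ × (905/1000) = 427.2 km³ of water.
Spread over 3.50×10^14 m² of ocean, Δh = 4.272×10^11 / 3.50×10^14 = 1.22×10^-3 m = 0.122 cm.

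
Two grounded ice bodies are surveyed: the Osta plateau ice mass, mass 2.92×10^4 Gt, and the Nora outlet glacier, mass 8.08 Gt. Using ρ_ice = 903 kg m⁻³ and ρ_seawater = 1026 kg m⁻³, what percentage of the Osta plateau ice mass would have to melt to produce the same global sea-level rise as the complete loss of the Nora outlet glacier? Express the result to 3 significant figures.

Equal sea-level rise means equal mass of meltwater, i.e. equal mass of ice lost.
Ice mass of Nora: 8.080×10^12 kg; ice mass of Osta: 2.920×10^16 kg.
Fraction required = 8.080×10^12 / 2.920×10^16 = 2.77×10^-4 → 0.0277 %.

≈ 0.0277 %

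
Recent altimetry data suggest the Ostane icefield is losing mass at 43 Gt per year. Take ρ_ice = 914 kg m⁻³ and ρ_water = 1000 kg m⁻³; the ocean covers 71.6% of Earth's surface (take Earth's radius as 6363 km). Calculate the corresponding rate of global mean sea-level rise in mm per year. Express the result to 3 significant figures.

ρ_w = 1000 kg m⁻³. Annual water volume added = 43 Gt / ρ_w = 4.300×10^13 kg / 1000 kg m⁻³ = 4.300×10^10 m³.
Δh per year = 4.300×10^10 / 3.64×10^14 = 1.18×10^-4 m = 0.118 mm.

≈ 0.118 mm/yr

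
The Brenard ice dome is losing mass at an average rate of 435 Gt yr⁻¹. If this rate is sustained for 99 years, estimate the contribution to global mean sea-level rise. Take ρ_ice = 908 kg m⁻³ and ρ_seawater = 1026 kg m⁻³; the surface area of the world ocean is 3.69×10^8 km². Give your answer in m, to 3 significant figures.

Total mass lost = 435 Gt/yr × 99 yr = 4.306×10^4 Gt = 4.306×10^16 kg.
ρ_w = 1026 kg m⁻³, so water volume = 4.306×10^16 / 1026 = 4.197×10^13 m³.
Δh = 4.197×10^13 / 3.69×10^14 = 0.114 m.

≈ 0.114 m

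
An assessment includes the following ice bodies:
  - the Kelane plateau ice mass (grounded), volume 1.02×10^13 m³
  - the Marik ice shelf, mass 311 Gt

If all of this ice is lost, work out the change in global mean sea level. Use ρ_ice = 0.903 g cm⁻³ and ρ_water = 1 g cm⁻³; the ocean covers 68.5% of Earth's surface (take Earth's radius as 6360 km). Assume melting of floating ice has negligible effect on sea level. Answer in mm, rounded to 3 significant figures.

≈ 26.5 mm

Kelane: 1.02×10^13 m³ × (903/1000) = 9.211×10^12 m³ of water.
The Marik ice shelf is floating and already displaces its own weight of water, so its melt adds essentially nothing to sea level.
Total added water ≈ 9.211×10^12 m³ over 3.48×10^14 m² → Δh = 0.0265 m = 26.5 mm.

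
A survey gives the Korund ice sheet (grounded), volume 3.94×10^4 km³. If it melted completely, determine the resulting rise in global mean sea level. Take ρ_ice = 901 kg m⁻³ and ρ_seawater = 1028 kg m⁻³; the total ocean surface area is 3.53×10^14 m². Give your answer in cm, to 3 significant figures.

Korund: 3.94×10^4 km³ × (901/1028) = 3.453×10^4 km³ of water.
Spread over 3.53×10^14 m² of ocean, Δh = 3.453×10^13 / 3.53×10^14 = 0.0978 m = 9.78 cm.

≈ 9.78 cm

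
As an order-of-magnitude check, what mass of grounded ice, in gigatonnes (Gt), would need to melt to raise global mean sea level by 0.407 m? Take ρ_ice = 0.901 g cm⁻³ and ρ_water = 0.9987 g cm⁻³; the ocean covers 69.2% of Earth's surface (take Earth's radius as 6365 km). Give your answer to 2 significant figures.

Required water volume = Δh × A = 0.407 m × 3.52×10^14 m² = 1.434×10^14 m³.
ρ_w = 0.9987 g cm⁻³ = 998.7 kg m⁻³, so the mass of water = 1.434×10^14 m³ × 998.7 kg m⁻³ = 1.432×10^17 kg = 1.4×10^5 Gt (and the same mass of ice, by conservation).

≈ 1.4×10^5 Gt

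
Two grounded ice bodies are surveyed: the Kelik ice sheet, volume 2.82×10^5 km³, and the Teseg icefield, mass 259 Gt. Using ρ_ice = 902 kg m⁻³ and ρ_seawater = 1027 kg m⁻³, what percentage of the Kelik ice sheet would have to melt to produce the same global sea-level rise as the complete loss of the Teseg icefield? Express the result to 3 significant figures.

Equal sea-level rise means equal mass of meltwater, i.e. equal mass of ice lost.
Ice mass of Teseg: 2.590×10^14 kg; ice mass of Kelik: 2.544×10^17 kg.
Fraction required = 2.590×10^14 / 2.544×10^17 = 1.02×10^-3 → 0.102 %.

≈ 0.102 %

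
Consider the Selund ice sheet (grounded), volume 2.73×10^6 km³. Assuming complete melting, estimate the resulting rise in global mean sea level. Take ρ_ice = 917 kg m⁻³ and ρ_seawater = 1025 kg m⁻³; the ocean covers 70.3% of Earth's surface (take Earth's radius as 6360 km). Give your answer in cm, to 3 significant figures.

≈ 683 cm

Selund: 2.73×10^6 km³ × (917/1025) = 2.442×10^6 km³ of water.
Spread over 3.57×10^14 m² of ocean, Δh = 2.442×10^15 / 3.57×10^14 = 6.83 m = 683 cm.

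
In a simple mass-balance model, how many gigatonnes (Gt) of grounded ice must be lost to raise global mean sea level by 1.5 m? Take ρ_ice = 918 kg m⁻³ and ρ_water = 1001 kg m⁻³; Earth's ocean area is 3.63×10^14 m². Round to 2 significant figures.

≈ 5.5×10^5 Gt

Required water volume = Δh × A = 1.5 m × 3.63×10^14 m² = 5.445×10^14 m³.
ρ_w = 1001 kg m⁻³, so the mass of water = 5.445×10^14 m³ × 1001 kg m⁻³ = 5.450×10^17 kg = 5.5×10^5 Gt (and the same mass of ice, by conservation).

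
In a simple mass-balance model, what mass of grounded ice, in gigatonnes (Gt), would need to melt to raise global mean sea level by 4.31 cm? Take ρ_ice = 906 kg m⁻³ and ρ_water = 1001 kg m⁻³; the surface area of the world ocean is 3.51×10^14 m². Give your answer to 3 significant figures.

≈ 1.51×10^4 Gt

Required water volume = Δh × A = 0.0431 m × 3.51×10^14 m² = 1.513×10^13 m³.
ρ_w = 1001 kg m⁻³, so the mass of water = 1.513×10^13 m³ × 1001 kg m⁻³ = 1.514×10^16 kg = 1.51×10^4 Gt (and the same mass of ice, by conservation).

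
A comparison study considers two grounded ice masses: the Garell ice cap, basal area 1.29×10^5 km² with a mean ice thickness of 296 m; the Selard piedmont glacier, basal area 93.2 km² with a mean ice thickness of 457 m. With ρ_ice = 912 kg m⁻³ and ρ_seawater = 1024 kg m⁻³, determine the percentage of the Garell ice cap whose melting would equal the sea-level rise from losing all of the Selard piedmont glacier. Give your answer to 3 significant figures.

Equal sea-level rise means equal mass of meltwater, i.e. equal mass of ice lost.
Ice mass of Selard: 3.884×10^13 kg; ice mass of Garell: 3.482×10^16 kg.
Fraction required = 3.884×10^13 / 3.482×10^16 = 1.12×10^-3 → 0.112 %.

≈ 0.112 %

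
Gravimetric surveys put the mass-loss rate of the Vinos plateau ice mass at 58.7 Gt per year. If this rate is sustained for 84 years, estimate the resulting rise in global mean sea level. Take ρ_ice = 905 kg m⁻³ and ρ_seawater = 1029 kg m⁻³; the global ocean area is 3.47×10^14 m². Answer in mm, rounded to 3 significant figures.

≈ 13.8 mm

Total mass lost = 58.7 Gt/yr × 84 yr = 4931 Gt = 4.931×10^15 kg.
ρ_w = 1029 kg m⁻³, so water volume = 4.931×10^15 / 1029 = 4.792×10^12 m³.
Δh = 4.792×10^12 / 3.47×10^14 = 0.0138 m = 13.8 mm.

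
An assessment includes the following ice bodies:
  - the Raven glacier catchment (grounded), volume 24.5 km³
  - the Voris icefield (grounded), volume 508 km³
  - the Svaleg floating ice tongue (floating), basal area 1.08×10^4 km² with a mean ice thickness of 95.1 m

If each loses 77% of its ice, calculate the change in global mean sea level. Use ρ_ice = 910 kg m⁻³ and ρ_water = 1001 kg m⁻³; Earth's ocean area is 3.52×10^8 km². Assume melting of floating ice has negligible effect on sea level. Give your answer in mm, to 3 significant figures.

≈ 1.06 mm

Raven: 0.77 × 24.5 km³ × (910/1001) = 17.15 km³ of water.
Voris: 0.77 × 508 km³ × (910/1001) = 355.6 km³ of water.
The Svaleg floating ice tongue is floating and already displaces its own weight of water, so its melt adds essentially nothing to sea level.
Total added water ≈ 3.728×10^11 m³ over 3.52×10^14 m² → Δh = 1.06×10^-3 m = 1.06 mm.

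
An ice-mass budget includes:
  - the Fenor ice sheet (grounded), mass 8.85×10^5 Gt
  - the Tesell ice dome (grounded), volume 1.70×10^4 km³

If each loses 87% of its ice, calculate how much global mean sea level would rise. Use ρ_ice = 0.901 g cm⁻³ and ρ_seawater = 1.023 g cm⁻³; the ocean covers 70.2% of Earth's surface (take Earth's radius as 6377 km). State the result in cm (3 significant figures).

≈ 213 cm

Fenor: 0.87 × 8.85×10^5 Gt = 7.700×10^17 kg; dividing by ρ_w = 1.023 g cm⁻³ = 1023 kg m⁻³ gives 7.526×10^14 m³ of water.
Tesell: 0.87 × 1.70×10^4 km³ × (901/1023) = 1.303×10^4 km³ of water.
Total added water ≈ 7.657×10^14 m³ over 3.59×10^14 m² → Δh = 2.13 m = 213 cm.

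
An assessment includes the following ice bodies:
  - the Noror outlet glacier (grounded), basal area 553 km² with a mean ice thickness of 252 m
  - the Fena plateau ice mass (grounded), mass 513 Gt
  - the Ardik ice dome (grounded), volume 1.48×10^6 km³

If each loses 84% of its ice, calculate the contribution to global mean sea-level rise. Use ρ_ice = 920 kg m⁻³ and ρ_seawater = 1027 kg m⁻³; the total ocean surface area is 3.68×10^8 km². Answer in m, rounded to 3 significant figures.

≈ 3.03 m

Noror: ice volume = 553 km² × 252 m = 139.4 km³; 0.84 × 139.4 × (920/1027) = 104.9 km³ of water.
Fena: 0.84 × 513 Gt = 4.309×10^14 kg; dividing by ρ_w = 1027 kg m⁻³ gives 4.196×10^11 m³ of water.
Ardik: 0.84 × 1.48×10^6 km³ × (920/1027) = 1.114×10^6 km³ of water.
Total added water ≈ 1.114×10^15 m³ over 3.68×10^14 m² → Δh = 3.03 m.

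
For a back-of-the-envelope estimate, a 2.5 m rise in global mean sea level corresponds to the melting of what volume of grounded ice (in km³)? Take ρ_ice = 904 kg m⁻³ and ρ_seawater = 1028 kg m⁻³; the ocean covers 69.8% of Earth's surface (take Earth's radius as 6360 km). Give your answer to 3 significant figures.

≈ 1.01×10^6 km³

Required water volume = Δh × A = 2.5 m × 3.55×10^14 m² = 8.870×10^14 m³ = 8.870×10^5 km³.
Ice volume = water volume × ρ_w/ρ_ice = 8.870×10^5 × 1028/904 = 1.01×10^6 km³.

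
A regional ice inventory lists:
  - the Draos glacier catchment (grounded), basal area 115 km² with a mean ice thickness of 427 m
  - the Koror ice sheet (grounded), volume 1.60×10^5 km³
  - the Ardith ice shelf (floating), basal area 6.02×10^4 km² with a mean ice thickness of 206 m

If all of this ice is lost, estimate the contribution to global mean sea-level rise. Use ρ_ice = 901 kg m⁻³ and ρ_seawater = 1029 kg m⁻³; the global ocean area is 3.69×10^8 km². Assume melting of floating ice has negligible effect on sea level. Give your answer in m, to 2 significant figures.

Draos: ice volume = 115 km² × 427 m = 49.10 km³; 49.10 × (901/1029) = 43.00 km³ of water.
Koror: 1.60×10^5 km³ × (901/1029) = 1.401×10^5 km³ of water.
The Ardith ice shelf is floating and already displaces its own weight of water, so its melt adds essentially nothing to sea level.
Total added water ≈ 1.401×10^14 m³ over 3.69×10^14 m² → Δh = 0.380 m.

≈ 0.38 m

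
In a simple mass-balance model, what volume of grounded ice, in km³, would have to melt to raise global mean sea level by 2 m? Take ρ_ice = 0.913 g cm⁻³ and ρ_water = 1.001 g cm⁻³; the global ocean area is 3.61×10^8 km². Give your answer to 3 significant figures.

≈ 7.92×10^5 km³

Required water volume = Δh × A = 2 m × 3.61×10^14 m² = 7.220×10^14 m³ = 7.220×10^5 km³.
Ice volume = water volume × ρ_w/ρ_ice = 7.220×10^5 × 1001/913 = 7.92×10^5 km³.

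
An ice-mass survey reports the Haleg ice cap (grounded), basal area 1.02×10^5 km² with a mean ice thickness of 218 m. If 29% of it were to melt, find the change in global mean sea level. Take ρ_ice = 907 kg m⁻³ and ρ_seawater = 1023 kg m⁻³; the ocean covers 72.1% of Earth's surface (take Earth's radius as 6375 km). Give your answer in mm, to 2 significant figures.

Haleg: ice volume = 1.02×10^5 km² × 218 m = 2.224×10^4 km³; 0.29 × 2.224×10^4 × (907/1023) = 5717 km³ of water.
Spread over 3.68×10^14 m² of ocean, Δh = 5.717×10^12 / 3.68×10^14 = 0.0155 m = 16 mm.

≈ 16 mm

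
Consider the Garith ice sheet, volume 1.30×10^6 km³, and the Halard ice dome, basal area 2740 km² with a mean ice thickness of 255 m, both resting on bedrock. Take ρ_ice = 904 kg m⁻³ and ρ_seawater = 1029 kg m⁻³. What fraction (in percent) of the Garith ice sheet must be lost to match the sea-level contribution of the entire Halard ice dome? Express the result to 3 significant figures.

Equal sea-level rise means equal mass of meltwater, i.e. equal mass of ice lost.
Ice mass of Halard: 6.316×10^14 kg; ice mass of Garith: 1.175×10^18 kg.
Fraction required = 6.316×10^14 / 1.175×10^18 = 5.37×10^-4 → 0.0537 %.

≈ 0.0537 %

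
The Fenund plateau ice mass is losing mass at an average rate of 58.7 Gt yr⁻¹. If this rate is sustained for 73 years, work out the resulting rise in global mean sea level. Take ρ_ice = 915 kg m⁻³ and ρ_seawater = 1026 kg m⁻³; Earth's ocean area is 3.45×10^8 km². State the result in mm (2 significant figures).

Total mass lost = 58.7 Gt/yr × 73 yr = 4285 Gt = 4.285×10^15 kg.
ρ_w = 1026 kg m⁻³, so water volume = 4.285×10^15 / 1026 = 4.177×10^12 m³.
Δh = 4.177×10^12 / 3.45×10^14 = 0.0121 m = 12 mm.

≈ 12 mm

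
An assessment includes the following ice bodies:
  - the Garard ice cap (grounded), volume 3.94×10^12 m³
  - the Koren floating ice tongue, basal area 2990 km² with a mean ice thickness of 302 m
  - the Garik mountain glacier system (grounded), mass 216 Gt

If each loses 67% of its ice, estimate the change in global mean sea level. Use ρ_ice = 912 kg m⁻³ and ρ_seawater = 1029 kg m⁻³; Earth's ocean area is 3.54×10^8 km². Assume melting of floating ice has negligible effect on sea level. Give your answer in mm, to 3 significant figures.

≈ 7.01 mm

Garard: 0.67 × 3.94×10^12 m³ × (912/1029) = 2.340×10^12 m³ of water.
The Koren floating ice tongue is floating and already displaces its own weight of water, so its melt adds essentially nothing to sea level.
Garik: 0.67 × 216 Gt = 1.447×10^14 kg; dividing by ρ_w = 1029 kg m⁻³ gives 1.406×10^11 m³ of water.
Total added water ≈ 2.480×10^12 m³ over 3.54×10^14 m² → Δh = 7.01×10^-3 m = 7.01 mm.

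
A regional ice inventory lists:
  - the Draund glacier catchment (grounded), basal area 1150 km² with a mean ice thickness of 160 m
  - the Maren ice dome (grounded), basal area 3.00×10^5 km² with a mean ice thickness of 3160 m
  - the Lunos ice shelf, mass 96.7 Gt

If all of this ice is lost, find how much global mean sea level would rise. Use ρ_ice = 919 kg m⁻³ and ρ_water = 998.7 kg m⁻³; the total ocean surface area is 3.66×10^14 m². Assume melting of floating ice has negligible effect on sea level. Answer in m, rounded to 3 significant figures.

≈ 2.38 m

Draund: ice volume = 1150 km² × 160 m = 184.0 km³; 184.0 × (919/998.7) = 169.3 km³ of water.
Maren: ice volume = 3.00×10^5 km² × 3160 m = 9.480×10^5 km³; 9.480×10^5 × (919/998.7) = 8.723×10^5 km³ of water.
The Lunos ice shelf is floating and already displaces its own weight of water, so its melt adds essentially nothing to sea level.
Total added water ≈ 8.725×10^14 m³ over 3.66×10^14 m² → Δh = 2.38 m.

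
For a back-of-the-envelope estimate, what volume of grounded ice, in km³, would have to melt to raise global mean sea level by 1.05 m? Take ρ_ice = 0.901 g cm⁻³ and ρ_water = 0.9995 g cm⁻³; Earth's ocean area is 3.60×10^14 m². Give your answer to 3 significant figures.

Required water volume = Δh × A = 1.05 m × 3.60×10^14 m² = 3.780×10^14 m³ = 3.780×10^5 km³.
Ice volume = water volume × ρ_w/ρ_ice = 3.780×10^5 × 999.5/901 = 4.19×10^5 km³.

≈ 4.19×10^5 km³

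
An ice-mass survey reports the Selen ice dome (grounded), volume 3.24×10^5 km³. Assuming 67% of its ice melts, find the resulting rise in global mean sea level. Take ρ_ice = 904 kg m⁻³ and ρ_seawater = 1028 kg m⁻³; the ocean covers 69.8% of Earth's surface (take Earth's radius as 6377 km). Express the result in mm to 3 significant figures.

≈ 535 mm

Selen: 0.67 × 3.24×10^5 km³ × (904/1028) = 1.909×10^5 km³ of water.
Spread over 3.57×10^14 m² of ocean, Δh = 1.909×10^14 / 3.57×10^14 = 0.535 m = 535 mm.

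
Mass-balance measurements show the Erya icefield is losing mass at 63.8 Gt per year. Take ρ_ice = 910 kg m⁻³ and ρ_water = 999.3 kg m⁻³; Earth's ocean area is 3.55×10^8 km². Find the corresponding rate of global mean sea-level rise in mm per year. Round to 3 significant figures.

≈ 0.180 mm/yr

ρ_w = 999.3 kg m⁻³. Annual water volume added = 63.8 Gt / ρ_w = 6.380×10^13 kg / 999.3 kg m⁻³ = 6.384×10^10 m³.
Δh per year = 6.384×10^10 / 3.55×10^14 = 1.80×10^-4 m = 0.180 mm.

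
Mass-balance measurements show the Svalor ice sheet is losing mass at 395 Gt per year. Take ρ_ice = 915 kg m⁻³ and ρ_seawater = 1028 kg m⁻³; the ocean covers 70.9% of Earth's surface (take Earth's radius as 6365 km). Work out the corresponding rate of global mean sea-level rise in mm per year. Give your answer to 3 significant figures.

ρ_w = 1028 kg m⁻³. Annual water volume added = 395 Gt / ρ_w = 3.950×10^14 kg / 1028 kg m⁻³ = 3.842×10^11 m³.
Δh per year = 3.842×10^11 / 3.61×10^14 = 1.06×10^-3 m = 1.06 mm.

≈ 1.06 mm/yr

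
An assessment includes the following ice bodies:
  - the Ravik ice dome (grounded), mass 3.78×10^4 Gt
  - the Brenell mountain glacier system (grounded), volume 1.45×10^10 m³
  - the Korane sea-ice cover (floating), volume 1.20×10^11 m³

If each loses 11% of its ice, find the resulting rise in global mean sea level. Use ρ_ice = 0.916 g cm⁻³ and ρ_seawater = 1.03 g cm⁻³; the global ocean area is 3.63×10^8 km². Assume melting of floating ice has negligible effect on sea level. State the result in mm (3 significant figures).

Ravik: 0.11 × 3.78×10^4 Gt = 4.158×10^15 kg; dividing by ρ_w = 1.03 g cm⁻³ = 1030 kg m⁻³ gives 4.037×10^12 m³ of water.
Brenell: 0.11 × 1.45×10^10 m³ × (916/1030) = 1.418×10^9 m³ of water.
The Korane sea-ice cover is floating and already displaces its own weight of water, so its melt adds essentially nothing to sea level.
Total added water ≈ 4.038×10^12 m³ over 3.63×10^14 m² → Δh = 0.0111 m = 11.1 mm.

≈ 11.1 mm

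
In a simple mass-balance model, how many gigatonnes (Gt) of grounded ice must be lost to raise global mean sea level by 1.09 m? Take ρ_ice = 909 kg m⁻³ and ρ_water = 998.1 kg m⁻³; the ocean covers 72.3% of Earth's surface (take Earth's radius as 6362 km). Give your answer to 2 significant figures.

Required water volume = Δh × A = 1.09 m × 3.68×10^14 m² = 4.008×10^14 m³.
ρ_w = 998.1 kg m⁻³, so the mass of water = 4.008×10^14 m³ × 998.1 kg m⁻³ = 4.001×10^17 kg = 4.0×10^5 Gt (and the same mass of ice, by conservation).

≈ 4.0×10^5 Gt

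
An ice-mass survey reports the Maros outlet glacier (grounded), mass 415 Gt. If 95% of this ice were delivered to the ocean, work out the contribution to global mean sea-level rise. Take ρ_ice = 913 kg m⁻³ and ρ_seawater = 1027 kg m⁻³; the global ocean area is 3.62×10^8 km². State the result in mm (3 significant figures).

Maros: 0.95 × 415 Gt = 3.942×10^14 kg; dividing by ρ_w = 1027 kg m⁻³ gives 3.839×10^11 m³ of water.
Spread over 3.62×10^14 m² of ocean, Δh = 3.839×10^11 / 3.62×10^14 = 1.06×10^-3 m = 1.06 mm.

≈ 1.06 mm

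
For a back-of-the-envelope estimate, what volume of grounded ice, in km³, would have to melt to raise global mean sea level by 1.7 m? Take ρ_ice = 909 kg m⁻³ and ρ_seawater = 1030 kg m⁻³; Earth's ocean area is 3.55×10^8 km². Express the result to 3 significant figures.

Required water volume = Δh × A = 1.7 m × 3.55×10^14 m² = 6.035×10^14 m³ = 6.035×10^5 km³.
Ice volume = water volume × ρ_w/ρ_ice = 6.035×10^5 × 1030/909 = 6.84×10^5 km³.

≈ 6.84×10^5 km³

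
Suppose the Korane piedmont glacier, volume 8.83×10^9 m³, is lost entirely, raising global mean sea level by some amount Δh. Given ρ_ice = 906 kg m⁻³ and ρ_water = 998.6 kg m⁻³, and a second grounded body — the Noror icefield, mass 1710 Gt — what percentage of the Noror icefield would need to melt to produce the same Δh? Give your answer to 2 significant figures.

Equal sea-level rise means equal mass of meltwater, i.e. equal mass of ice lost.
Ice mass of Korane: 8.000×10^12 kg; ice mass of Noror: 1.710×10^15 kg.
Fraction required = 8.000×10^12 / 1.710×10^15 = 4.68×10^-3 → 0.47 %.

≈ 0.47 %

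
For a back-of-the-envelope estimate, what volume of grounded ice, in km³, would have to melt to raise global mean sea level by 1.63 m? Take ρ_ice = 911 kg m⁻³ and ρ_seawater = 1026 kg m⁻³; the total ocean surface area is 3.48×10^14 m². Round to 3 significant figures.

Required water volume = Δh × A = 1.63 m × 3.48×10^14 m² = 5.672×10^14 m³ = 5.672×10^5 km³.
Ice volume = water volume × ρ_w/ρ_ice = 5.672×10^5 × 1026/911 = 6.39×10^5 km³.

≈ 6.39×10^5 km³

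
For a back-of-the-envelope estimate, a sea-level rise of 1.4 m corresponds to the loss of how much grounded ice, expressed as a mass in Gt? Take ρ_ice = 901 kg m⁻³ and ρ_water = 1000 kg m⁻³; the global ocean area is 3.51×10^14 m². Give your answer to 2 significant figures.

≈ 4.9×10^5 Gt

Required water volume = Δh × A = 1.4 m × 3.51×10^14 m² = 4.914×10^14 m³.
ρ_w = 1000 kg m⁻³, so the mass of water = 4.914×10^14 m³ × 1000 kg m⁻³ = 4.914×10^17 kg = 4.9×10^5 Gt (and the same mass of ice, by conservation).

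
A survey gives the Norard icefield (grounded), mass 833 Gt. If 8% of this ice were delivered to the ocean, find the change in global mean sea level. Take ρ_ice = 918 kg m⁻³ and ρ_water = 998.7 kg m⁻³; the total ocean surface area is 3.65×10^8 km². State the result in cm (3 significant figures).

≈ 0.0183 cm

Norard: 0.08 × 833 Gt = 6.664×10^13 kg; dividing by ρ_w = 998.7 kg m⁻³ gives 6.673×10^10 m³ of water.
Spread over 3.65×10^14 m² of ocean, Δh = 6.673×10^10 / 3.65×10^14 = 1.83×10^-4 m = 0.0183 cm.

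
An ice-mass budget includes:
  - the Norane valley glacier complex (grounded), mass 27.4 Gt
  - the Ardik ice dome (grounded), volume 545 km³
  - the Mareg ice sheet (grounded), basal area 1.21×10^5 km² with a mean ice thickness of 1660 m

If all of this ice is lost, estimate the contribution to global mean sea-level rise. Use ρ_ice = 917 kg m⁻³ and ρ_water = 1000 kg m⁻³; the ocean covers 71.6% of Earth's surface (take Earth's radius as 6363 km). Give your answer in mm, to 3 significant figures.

Norane: 27.4 Gt = 2.740×10^13 kg; dividing by ρ_w = 1000 kg m⁻³ gives 2.740×10^10 m³ of water.
Ardik: 545 km³ × (917/1000) = 499.8 km³ of water.
Mareg: ice volume = 1.21×10^5 km² × 1660 m = 2.009×10^5 km³; 2.009×10^5 × (917/1000) = 1.842×10^5 km³ of water.
Total added water ≈ 1.847×10^14 m³ over 3.64×10^14 m² → Δh = 0.507 m = 507 mm.

≈ 507 mm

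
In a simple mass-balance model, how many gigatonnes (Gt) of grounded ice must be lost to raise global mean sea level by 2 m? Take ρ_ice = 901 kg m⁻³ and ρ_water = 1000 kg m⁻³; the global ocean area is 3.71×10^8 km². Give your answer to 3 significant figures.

Required water volume = Δh × A = 2 m × 3.71×10^14 m² = 7.420×10^14 m³.
ρ_w = 1000 kg m⁻³, so the mass of water = 7.420×10^14 m³ × 1000 kg m⁻³ = 7.420×10^17 kg = 7.42×10^5 Gt (and the same mass of ice, by conservation).

≈ 7.42×10^5 Gt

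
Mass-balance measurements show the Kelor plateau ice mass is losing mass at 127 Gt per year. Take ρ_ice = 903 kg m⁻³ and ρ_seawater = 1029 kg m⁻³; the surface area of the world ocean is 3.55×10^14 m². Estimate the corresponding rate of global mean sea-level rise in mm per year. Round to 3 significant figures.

≈ 0.348 mm/yr

ρ_w = 1029 kg m⁻³. Annual water volume added = 127 Gt / ρ_w = 1.270×10^14 kg / 1029 kg m⁻³ = 1.234×10^11 m³.
Δh per year = 1.234×10^11 / 3.55×10^14 = 3.48×10^-4 m = 0.348 mm.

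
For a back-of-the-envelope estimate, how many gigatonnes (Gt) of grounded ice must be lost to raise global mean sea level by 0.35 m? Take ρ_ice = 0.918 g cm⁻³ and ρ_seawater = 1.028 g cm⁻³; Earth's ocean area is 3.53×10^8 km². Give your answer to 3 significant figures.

≈ 1.27×10^5 Gt

Required water volume = Δh × A = 0.35 m × 3.53×10^14 m² = 1.235×10^14 m³.
ρ_w = 1.028 g cm⁻³ = 1028 kg m⁻³, so the mass of water = 1.235×10^14 m³ × 1028 kg m⁻³ = 1.270×10^17 kg = 1.27×10^5 Gt (and the same mass of ice, by conservation).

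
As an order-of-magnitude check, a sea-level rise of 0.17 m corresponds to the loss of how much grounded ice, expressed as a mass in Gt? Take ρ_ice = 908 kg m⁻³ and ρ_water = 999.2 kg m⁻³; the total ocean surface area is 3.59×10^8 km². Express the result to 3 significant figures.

≈ 6.10×10^4 Gt

Required water volume = Δh × A = 0.17 m × 3.59×10^14 m² = 6.103×10^13 m³.
ρ_w = 999.2 kg m⁻³, so the mass of water = 6.103×10^13 m³ × 999.2 kg m⁻³ = 6.098×10^16 kg = 6.10×10^4 Gt (and the same mass of ice, by conservation).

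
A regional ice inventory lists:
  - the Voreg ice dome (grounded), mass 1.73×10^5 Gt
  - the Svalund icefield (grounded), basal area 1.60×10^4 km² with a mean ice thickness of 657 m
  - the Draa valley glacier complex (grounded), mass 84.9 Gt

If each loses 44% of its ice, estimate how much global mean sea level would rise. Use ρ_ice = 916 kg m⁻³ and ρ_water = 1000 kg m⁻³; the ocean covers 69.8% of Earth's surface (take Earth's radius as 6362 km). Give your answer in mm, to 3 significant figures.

≈ 226 mm

Voreg: 0.44 × 1.73×10^5 Gt = 7.612×10^16 kg; dividing by ρ_w = 1000 kg m⁻³ gives 7.612×10^13 m³ of water.
Svalund: ice volume = 1.60×10^4 km² × 657 m = 1.051×10^4 km³; 0.44 × 1.051×10^4 × (916/1000) = 4237 km³ of water.
Draa: 0.44 × 84.9 Gt = 3.736×10^13 kg; dividing by ρ_w = 1000 kg m⁻³ gives 3.736×10^10 m³ of water.
Total added water ≈ 8.039×10^13 m³ over 3.55×10^14 m² → Δh = 0.226 m = 226 mm.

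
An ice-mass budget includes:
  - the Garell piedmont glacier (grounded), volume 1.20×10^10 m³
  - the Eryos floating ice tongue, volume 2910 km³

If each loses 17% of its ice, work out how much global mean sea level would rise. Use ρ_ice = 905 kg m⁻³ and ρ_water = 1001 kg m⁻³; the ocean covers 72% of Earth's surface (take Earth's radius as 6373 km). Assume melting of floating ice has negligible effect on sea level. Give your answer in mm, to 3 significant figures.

≈ 5.02×10^-3 mm

Garell: 0.17 × 1.20×10^10 m³ × (905/1001) = 1.844×10^9 m³ of water.
The Eryos floating ice tongue is floating and already displaces its own weight of water, so its melt adds essentially nothing to sea level.
Total added water ≈ 1.844×10^9 m³ over 3.67×10^14 m² → Δh = 5.02×10^-6 m = 5.02×10^-3 mm.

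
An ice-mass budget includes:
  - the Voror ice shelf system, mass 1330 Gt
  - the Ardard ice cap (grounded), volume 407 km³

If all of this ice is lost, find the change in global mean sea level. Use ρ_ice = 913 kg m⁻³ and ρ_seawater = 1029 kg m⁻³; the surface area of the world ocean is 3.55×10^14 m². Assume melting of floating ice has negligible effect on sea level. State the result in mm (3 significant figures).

The Voror ice shelf system is floating and already displaces its own weight of water, so its melt adds essentially nothing to sea level.
Ardard: 407 km³ × (913/1029) = 361.1 km³ of water.
Total added water ≈ 3.611×10^11 m³ over 3.55×10^14 m² → Δh = 1.02×10^-3 m = 1.02 mm.

≈ 1.02 mm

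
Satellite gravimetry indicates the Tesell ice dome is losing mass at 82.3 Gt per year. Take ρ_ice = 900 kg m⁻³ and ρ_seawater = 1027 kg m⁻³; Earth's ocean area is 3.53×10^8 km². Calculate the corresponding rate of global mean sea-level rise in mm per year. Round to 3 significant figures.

≈ 0.227 mm/yr

ρ_w = 1027 kg m⁻³. Annual water volume added = 82.3 Gt / ρ_w = 8.230×10^13 kg / 1027 kg m⁻³ = 8.014×10^10 m³.
Δh per year = 8.014×10^10 / 3.53×10^14 = 2.27×10^-4 m = 0.227 mm.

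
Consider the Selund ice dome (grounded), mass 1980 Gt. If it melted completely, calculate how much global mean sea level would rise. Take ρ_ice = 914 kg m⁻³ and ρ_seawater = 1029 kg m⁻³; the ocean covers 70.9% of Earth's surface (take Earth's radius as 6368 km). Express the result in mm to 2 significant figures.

≈ 5.3 mm

Selund: 1980 Gt = 1.980×10^15 kg; dividing by ρ_w = 1029 kg m⁻³ gives 1.924×10^12 m³ of water.
Spread over 3.61×10^14 m² of ocean, Δh = 1.924×10^12 / 3.61×10^14 = 5.33×10^-3 m = 5.3 mm.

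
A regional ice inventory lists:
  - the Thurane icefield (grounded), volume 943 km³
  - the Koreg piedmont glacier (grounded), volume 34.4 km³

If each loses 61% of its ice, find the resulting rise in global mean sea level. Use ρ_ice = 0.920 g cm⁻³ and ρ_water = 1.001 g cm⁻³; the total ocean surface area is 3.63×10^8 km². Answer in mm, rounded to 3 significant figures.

≈ 1.51 mm

Thurane: 0.61 × 943 km³ × (920/1001) = 528.7 km³ of water.
Koreg: 0.61 × 34.4 km³ × (920/1001) = 19.29 km³ of water.
Total added water ≈ 5.480×10^11 m³ over 3.63×10^14 m² → Δh = 1.51×10^-3 m = 1.51 mm.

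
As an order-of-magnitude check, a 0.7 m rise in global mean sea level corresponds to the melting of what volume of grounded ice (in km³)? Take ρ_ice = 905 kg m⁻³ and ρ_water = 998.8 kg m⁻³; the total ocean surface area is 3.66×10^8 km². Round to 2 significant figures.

≈ 2.8×10^5 km³

Required water volume = Δh × A = 0.7 m × 3.66×10^14 m² = 2.562×10^14 m³ = 2.562×10^5 km³.
Ice volume = water volume × ρ_w/ρ_ice = 2.562×10^5 × 998.8/905 = 2.8×10^5 km³.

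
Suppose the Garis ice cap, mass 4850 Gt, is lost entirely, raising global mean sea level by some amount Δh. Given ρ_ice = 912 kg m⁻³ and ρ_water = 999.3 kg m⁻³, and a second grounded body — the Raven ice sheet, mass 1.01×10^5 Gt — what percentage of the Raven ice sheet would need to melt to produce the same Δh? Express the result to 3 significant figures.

≈ 4.80 %

Equal sea-level rise means equal mass of meltwater, i.e. equal mass of ice lost.
Ice mass of Garis: 4.850×10^15 kg; ice mass of Raven: 1.010×10^17 kg.
Fraction required = 4.850×10^15 / 1.010×10^17 = 0.0480 → 4.80 %.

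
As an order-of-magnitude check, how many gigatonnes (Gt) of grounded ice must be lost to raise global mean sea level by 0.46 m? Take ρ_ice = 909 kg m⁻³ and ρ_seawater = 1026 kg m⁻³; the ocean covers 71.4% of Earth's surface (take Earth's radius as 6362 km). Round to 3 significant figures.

≈ 1.71×10^5 Gt

Required water volume = Δh × A = 0.46 m × 3.63×10^14 m² = 1.671×10^14 m³.
ρ_w = 1026 kg m⁻³, so the mass of water = 1.671×10^14 m³ × 1026 kg m⁻³ = 1.714×10^17 kg = 1.71×10^5 Gt (and the same mass of ice, by conservation).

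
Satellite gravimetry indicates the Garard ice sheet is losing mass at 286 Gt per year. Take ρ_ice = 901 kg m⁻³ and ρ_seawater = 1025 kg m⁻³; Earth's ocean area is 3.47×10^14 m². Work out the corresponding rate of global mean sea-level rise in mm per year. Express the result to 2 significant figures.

ρ_w = 1025 kg m⁻³. Annual water volume added = 286 Gt / ρ_w = 2.860×10^14 kg / 1025 kg m⁻³ = 2.790×10^11 m³.
Δh per year = 2.790×10^11 / 3.47×10^14 = 8.04×10^-4 m = 0.80 mm.

≈ 0.80 mm/yr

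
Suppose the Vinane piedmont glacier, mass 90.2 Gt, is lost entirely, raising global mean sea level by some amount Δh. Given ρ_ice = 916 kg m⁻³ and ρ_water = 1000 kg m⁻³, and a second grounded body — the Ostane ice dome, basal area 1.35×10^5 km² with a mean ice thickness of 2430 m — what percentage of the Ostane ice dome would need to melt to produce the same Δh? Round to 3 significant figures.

Equal sea-level rise means equal mass of meltwater, i.e. equal mass of ice lost.
Ice mass of Vinane: 9.020×10^13 kg; ice mass of Ostane: 3.005×10^17 kg.
Fraction required = 9.020×10^13 / 3.005×10^17 = 3.00×10^-4 → 0.0300 %.

≈ 0.0300 %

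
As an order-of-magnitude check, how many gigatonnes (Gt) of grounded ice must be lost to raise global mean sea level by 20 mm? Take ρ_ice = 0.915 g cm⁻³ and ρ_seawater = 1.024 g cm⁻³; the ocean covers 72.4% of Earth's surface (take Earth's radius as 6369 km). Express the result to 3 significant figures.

≈ 7560 Gt

Required water volume = Δh × A = 0.02 m × 3.69×10^14 m² = 7.381×10^12 m³.
ρ_w = 1.024 g cm⁻³ = 1024 kg m⁻³, so the mass of water = 7.381×10^12 m³ × 1024 kg m⁻³ = 7.558×10^15 kg = 7560 Gt (and the same mass of ice, by conservation).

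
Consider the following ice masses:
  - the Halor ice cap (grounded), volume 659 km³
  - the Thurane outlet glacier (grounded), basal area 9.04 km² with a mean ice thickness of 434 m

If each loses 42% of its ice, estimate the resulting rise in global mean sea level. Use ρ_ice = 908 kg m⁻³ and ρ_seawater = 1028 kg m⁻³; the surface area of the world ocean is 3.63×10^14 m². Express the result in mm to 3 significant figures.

Halor: 0.42 × 659 km³ × (908/1028) = 244.5 km³ of water.
Thurane: ice volume = 9.04 km² × 434 m = 3.923 km³; 0.42 × 3.923 × (908/1028) = 1.455 km³ of water.
Total added water ≈ 2.459×10^11 m³ over 3.63×10^14 m² → Δh = 6.77×10^-4 m = 0.677 mm.

≈ 0.677 mm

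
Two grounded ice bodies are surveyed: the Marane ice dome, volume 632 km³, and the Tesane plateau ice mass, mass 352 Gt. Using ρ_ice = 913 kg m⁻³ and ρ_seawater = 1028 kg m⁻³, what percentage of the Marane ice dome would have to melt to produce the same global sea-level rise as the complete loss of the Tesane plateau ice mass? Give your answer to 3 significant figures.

Equal sea-level rise means equal mass of meltwater, i.e. equal mass of ice lost.
Ice mass of Tesane: 3.520×10^14 kg; ice mass of Marane: 5.770×10^14 kg.
Fraction required = 3.520×10^14 / 5.770×10^14 = 0.610 → 61.0 %.

≈ 61.0 %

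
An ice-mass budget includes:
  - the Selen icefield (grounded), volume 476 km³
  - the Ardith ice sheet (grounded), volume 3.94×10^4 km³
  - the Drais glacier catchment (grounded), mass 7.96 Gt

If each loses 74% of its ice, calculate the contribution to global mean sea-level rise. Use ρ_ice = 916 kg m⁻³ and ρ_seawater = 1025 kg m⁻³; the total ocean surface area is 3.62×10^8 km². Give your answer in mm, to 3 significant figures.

Selen: 0.74 × 476 km³ × (916/1025) = 314.8 km³ of water.
Ardith: 0.74 × 3.94×10^4 km³ × (916/1025) = 2.606×10^4 km³ of water.
Drais: 0.74 × 7.96 Gt = 5.890×10^12 kg; dividing by ρ_w = 1025 kg m⁻³ gives 5.747×10^9 m³ of water.
Total added water ≈ 2.638×10^13 m³ over 3.62×10^14 m² → Δh = 0.0729 m = 72.9 mm.

≈ 72.9 mm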